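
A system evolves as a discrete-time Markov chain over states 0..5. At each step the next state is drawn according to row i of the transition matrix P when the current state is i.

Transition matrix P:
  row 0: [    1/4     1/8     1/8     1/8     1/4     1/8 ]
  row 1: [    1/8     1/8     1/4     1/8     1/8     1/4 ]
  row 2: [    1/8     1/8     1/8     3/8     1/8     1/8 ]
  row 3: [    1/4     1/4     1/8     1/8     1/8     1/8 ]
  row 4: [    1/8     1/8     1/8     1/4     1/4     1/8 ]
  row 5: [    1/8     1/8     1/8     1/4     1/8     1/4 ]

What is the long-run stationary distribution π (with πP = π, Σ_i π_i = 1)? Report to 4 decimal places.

Balance equations π_j = Σ_i π_i·P[i][j]:
  π_0 = 1/4·π_0 + 1/8·π_1 + 1/8·π_2 + 1/4·π_3 + 1/8·π_4 + 1/8·π_5
  π_1 = 1/8·π_0 + 1/8·π_1 + 1/8·π_2 + 1/4·π_3 + 1/8·π_4 + 1/8·π_5
  π_2 = 1/8·π_0 + 1/4·π_1 + 1/8·π_2 + 1/8·π_3 + 1/8·π_4 + 1/8·π_5
  π_3 = 1/8·π_0 + 1/8·π_1 + 3/8·π_2 + 1/8·π_3 + 1/4·π_4 + 1/4·π_5
  π_4 = 1/4·π_0 + 1/8·π_1 + 1/8·π_2 + 1/8·π_3 + 1/4·π_4 + 1/8·π_5
  normalize: π_0 + π_1 + π_2 + π_3 + π_4 + π_5 = 1
Solving the linear system gives exactly π = [712/4145, 623/4145, 596/4145, 839/4145, 4857/29015, 4768/29015].

π = [0.1718, 0.1503, 0.1438, 0.2024, 0.1674, 0.1643]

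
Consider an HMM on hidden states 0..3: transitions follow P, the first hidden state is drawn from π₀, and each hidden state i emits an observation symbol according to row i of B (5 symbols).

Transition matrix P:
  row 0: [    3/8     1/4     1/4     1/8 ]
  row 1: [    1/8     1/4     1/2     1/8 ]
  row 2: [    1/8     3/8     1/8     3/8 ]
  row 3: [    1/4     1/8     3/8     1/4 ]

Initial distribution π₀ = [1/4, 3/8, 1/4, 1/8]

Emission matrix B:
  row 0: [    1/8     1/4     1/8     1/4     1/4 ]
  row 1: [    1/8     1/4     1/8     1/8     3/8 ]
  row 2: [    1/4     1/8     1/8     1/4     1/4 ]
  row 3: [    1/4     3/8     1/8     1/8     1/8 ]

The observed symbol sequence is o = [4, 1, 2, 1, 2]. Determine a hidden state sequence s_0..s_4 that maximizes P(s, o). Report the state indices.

path = [1, 1, 2, 3, 2]

t=0: δ = [6.250e-02, 1.406e-01, 6.250e-02, 1.562e-02]  (obs o_0=4)
t=1: δ = [5.859e-03, 8.789e-03, 8.789e-03, 8.789e-03]  ψ = [0, 1, 1, 2]  (obs o_1=1)
t=2: δ = [2.747e-04, 4.120e-04, 5.493e-04, 4.120e-04]  ψ = [0, 2, 1, 2]  (obs o_2=2)
t=3: δ = [2.575e-05, 5.150e-05, 2.575e-05, 7.725e-05]  ψ = [0, 2, 1, 2]  (obs o_3=1)
t=4: δ = [2.414e-06, 1.609e-06, 3.621e-06, 2.414e-06]  ψ = [3, 1, 3, 3]  (obs o_4=2)
backtrack: best end state = 2; path = [1, 1, 2, 3, 2]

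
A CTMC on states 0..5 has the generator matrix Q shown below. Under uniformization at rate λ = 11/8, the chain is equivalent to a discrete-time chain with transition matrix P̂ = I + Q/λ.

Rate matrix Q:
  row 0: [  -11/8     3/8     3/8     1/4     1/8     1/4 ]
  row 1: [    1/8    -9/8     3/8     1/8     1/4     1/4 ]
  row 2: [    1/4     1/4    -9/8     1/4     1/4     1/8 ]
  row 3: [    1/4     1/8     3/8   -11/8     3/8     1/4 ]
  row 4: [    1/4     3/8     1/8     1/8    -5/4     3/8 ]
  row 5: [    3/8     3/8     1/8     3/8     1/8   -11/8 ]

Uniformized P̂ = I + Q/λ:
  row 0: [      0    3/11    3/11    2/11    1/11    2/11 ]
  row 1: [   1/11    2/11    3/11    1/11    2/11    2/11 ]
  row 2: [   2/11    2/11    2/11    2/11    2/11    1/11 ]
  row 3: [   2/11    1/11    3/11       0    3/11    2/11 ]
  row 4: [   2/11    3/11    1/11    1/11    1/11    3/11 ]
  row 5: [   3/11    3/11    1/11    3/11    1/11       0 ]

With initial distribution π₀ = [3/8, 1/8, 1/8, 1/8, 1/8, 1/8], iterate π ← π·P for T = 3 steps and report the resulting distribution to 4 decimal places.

t=0: π = [0.3750, 0.1250, 0.1250, 0.1250, 0.1250, 0.1250]
t=1: π = [0.1136, 0.2273, 0.2159, 0.1477, 0.1364, 0.1591]
t=2: π = [0.1550, 0.2056, 0.1994, 0.1364, 0.1581, 0.1457]
t=3: π = [0.1482, 0.2111, 0.1994, 0.1372, 0.1525, 0.1516]

π = [0.1482, 0.2111, 0.1994, 0.1372, 0.1525, 0.1516]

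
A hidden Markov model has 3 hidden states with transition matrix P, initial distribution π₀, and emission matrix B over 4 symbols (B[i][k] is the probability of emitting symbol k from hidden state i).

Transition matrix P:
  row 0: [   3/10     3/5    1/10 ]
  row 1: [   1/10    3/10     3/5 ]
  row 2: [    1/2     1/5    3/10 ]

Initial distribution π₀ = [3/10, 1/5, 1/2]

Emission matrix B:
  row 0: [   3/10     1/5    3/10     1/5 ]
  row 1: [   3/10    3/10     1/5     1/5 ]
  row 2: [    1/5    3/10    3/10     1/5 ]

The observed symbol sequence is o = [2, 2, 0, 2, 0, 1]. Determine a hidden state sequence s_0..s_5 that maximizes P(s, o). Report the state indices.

t=0: δ = [9.000e-02, 4.000e-02, 1.500e-01]  (obs o_0=2)
t=1: δ = [2.250e-02, 1.080e-02, 1.350e-02]  ψ = [2, 0, 2]  (obs o_1=2)
t=2: δ = [2.025e-03, 4.050e-03, 1.296e-03]  ψ = [0, 0, 1]  (obs o_2=0)
t=3: δ = [1.944e-04, 2.430e-04, 7.290e-04]  ψ = [2, 0, 1]  (obs o_3=2)
t=4: δ = [1.094e-04, 4.374e-05, 4.374e-05]  ψ = [2, 2, 2]  (obs o_4=0)
t=5: δ = [6.561e-06, 1.968e-05, 7.873e-06]  ψ = [0, 0, 1]  (obs o_5=1)
backtrack: best end state = 1; path = [2, 0, 1, 2, 0, 1]

path = [2, 0, 1, 2, 0, 1]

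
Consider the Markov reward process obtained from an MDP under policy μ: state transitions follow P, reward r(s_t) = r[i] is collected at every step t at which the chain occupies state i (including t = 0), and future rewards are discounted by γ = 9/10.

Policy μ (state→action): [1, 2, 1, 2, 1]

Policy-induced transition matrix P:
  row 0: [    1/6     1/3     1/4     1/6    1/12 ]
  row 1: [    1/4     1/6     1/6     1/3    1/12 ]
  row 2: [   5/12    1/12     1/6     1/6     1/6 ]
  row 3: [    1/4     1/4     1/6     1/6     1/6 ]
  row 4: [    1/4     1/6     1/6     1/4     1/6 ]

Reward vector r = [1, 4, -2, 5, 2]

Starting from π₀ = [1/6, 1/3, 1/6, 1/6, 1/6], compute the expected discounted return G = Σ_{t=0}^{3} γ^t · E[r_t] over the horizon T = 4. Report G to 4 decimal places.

t=0: π = [0.1667, 0.3333, 0.1667, 0.1667, 0.1667], E[r] = 2.3333, γ^t·E[r] = 2.333333, running G = 2.333333
t=1: π = [0.2639, 0.1944, 0.1806, 0.2361, 0.1250], E[r] = 2.1111, γ^t·E[r] = 1.900000, running G = 4.233333
t=2: π = [0.2581, 0.2153, 0.1887, 0.2095, 0.1285], E[r] = 2.0463, γ^t·E[r] = 1.657500, running G = 5.890833
t=3: π = [0.2599, 0.2114, 0.1882, 0.2133, 0.1272], E[r] = 2.0500, γ^t·E[r] = 1.494422, running G = 7.385255

G = 7.3853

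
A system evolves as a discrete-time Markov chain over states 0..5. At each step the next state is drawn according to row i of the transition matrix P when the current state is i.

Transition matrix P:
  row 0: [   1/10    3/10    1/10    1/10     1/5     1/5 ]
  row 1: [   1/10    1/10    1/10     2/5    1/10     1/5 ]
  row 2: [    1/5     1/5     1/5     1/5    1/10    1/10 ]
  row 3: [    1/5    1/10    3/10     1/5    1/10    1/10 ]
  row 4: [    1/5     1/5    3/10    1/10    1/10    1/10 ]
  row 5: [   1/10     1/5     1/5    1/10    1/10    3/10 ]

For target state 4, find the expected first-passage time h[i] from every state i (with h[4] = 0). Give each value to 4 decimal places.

h = [7.9174, 8.7686, 8.6908, 8.6830, 0.0000, 8.7885]

First-step conditioning: h[4] = 0; for i ≠ 4, h[i] = 1 + Σ_k P[i][k]·h[k].
  h[0] = 1 + 1/10·h[0] + 3/10·h[1] + 1/10·h[2] + 1/10·h[3] + 1/5·h[5]
  h[1] = 1 + 1/10·h[0] + 1/10·h[1] + 1/10·h[2] + 2/5·h[3] + 1/5·h[5]
  h[2] = 1 + 1/5·h[0] + 1/5·h[1] + 1/5·h[2] + 1/5·h[3] + 1/10·h[5]
  h[3] = 1 + 1/5·h[0] + 1/10·h[1] + 3/10·h[2] + 1/5·h[3] + 1/10·h[5]
  h[5] = 1 + 1/10·h[0] + 1/5·h[1] + 1/5·h[2] + 1/10·h[3] + 3/10·h[5]
Solving the 5×5 linear system over states ≠ 4 gives exactly h = [22905/2893, 50735/5786, 50285/5786, 25120/2893, 0, 25425/2893] (h[4] = 0 is the target).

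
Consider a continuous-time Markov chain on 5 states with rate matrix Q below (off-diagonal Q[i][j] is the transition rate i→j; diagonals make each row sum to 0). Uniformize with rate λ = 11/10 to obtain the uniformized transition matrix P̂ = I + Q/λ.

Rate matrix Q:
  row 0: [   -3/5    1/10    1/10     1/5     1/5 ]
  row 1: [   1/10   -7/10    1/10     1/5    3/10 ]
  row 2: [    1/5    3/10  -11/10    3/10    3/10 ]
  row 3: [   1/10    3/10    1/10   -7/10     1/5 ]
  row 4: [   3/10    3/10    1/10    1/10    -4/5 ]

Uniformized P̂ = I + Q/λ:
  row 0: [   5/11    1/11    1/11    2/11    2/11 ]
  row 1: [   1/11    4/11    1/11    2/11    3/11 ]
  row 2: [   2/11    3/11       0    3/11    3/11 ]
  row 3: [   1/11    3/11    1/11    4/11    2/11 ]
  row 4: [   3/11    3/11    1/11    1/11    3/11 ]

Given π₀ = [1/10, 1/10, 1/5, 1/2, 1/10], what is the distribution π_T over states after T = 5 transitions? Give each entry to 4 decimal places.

t=0: π = [0.1000, 0.1000, 0.2000, 0.5000, 0.1000]
t=1: π = [0.1636, 0.2636, 0.0727, 0.2818, 0.2182]
t=2: π = [0.1967, 0.2669, 0.0843, 0.2198, 0.2322]
t=3: π = [0.2123, 0.2612, 0.0832, 0.2083, 0.2349]
t=4: π = [0.2184, 0.2579, 0.0833, 0.2059, 0.2345]
t=5: π = [0.2205, 0.2565, 0.0833, 0.2055, 0.2342]

π = [0.2205, 0.2565, 0.0833, 0.2055, 0.2342]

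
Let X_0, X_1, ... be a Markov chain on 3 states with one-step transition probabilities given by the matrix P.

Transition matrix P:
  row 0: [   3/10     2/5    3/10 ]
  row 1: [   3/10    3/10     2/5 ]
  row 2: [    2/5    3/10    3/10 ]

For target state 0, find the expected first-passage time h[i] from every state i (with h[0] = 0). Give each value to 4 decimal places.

First-step conditioning: h[0] = 0; for i ≠ 0, h[i] = 1 + Σ_k P[i][k]·h[k].
  h[1] = 1 + 3/10·h[1] + 2/5·h[2]
  h[2] = 1 + 3/10·h[1] + 3/10·h[2]
Solving the 2×2 linear system over states ≠ 0 gives exactly h = [0, 110/37, 100/37] (h[0] = 0 is the target).

h = [0.0000, 2.9730, 2.7027]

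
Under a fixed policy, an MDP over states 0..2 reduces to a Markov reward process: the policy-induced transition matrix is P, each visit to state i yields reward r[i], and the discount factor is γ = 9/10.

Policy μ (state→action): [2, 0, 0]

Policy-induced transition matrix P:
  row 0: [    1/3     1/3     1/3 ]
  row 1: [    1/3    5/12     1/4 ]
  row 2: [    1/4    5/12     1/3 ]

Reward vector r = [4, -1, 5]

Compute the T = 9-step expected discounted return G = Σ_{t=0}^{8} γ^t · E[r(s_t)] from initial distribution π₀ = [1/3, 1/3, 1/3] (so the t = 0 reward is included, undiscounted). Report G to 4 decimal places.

t=0: π = [0.3333, 0.3333, 0.3333], E[r] = 2.6667, γ^t·E[r] = 2.666667, running G = 2.666667
t=1: π = [0.3056, 0.3889, 0.3056], E[r] = 2.3611, γ^t·E[r] = 2.125000, running G = 4.791667
t=2: π = [0.3079, 0.3912, 0.3009], E[r] = 2.3449, γ^t·E[r] = 1.899375, running G = 6.691042
t=3: π = [0.3083, 0.3910, 0.3007], E[r] = 2.3457, γ^t·E[r] = 1.710000, running G = 8.401042
t=4: π = [0.3083, 0.3910, 0.3007], E[r] = 2.3459, γ^t·E[r] = 1.539116, running G = 9.940158
t=5: π = [0.3083, 0.3910, 0.3008], E[r] = 2.3459, γ^t·E[r] = 1.385210, running G = 11.325368
t=6: π = [0.3083, 0.3910, 0.3008], E[r] = 2.3459, γ^t·E[r] = 1.246689, running G = 12.572056
t=7: π = [0.3083, 0.3910, 0.3008], E[r] = 2.3459, γ^t·E[r] = 1.122020, running G = 13.694076
t=8: π = [0.3083, 0.3910, 0.3008], E[r] = 2.3459, γ^t·E[r] = 1.009818, running G = 14.703894

G = 14.7039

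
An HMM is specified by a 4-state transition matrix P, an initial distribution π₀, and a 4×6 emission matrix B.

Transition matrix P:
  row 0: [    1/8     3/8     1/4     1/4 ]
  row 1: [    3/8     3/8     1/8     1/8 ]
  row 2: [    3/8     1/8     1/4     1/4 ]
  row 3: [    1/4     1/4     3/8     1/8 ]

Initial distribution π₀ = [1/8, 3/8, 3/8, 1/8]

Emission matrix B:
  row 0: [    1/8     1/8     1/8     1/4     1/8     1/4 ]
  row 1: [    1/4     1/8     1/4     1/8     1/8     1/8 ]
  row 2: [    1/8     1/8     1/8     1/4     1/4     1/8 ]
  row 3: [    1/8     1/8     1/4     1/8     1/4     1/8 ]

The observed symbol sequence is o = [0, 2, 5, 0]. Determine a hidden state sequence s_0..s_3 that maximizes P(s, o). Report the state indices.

path = [1, 1, 0, 1]

t=0: δ = [1.562e-02, 9.375e-02, 4.688e-02, 1.562e-02]  (obs o_0=0)
t=1: δ = [4.395e-03, 8.789e-03, 1.465e-03, 2.930e-03]  ψ = [1, 1, 1, 1]  (obs o_1=2)
t=2: δ = [8.240e-04, 4.120e-04, 1.373e-04, 1.373e-04]  ψ = [1, 1, 0, 0]  (obs o_2=5)
t=3: δ = [1.931e-05, 7.725e-05, 2.575e-05, 2.575e-05]  ψ = [1, 0, 0, 0]  (obs o_3=0)
backtrack: best end state = 1; path = [1, 1, 0, 1]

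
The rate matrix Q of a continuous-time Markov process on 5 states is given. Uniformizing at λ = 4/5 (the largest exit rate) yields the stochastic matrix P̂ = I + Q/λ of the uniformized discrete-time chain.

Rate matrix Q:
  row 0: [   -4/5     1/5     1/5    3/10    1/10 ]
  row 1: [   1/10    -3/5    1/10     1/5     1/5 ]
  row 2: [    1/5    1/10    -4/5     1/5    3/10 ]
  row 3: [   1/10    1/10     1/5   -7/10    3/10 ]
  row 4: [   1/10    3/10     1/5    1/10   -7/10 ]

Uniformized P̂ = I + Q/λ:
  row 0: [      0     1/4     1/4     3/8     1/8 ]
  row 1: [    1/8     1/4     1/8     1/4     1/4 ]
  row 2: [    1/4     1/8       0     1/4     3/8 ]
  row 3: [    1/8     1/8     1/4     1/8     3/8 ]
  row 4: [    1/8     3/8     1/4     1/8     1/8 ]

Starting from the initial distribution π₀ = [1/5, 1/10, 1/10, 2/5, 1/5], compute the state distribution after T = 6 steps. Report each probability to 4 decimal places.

π = [0.1308, 0.2331, 0.1766, 0.2089, 0.2506]

t=0: π = [0.2000, 0.1000, 0.1000, 0.4000, 0.2000]
t=1: π = [0.1125, 0.2125, 0.2125, 0.2000, 0.2625]
t=2: π = [0.1375, 0.2313, 0.1703, 0.2063, 0.2547]
t=3: π = [0.1291, 0.2348, 0.1785, 0.2096, 0.2480]
t=4: π = [0.1312, 0.2325, 0.1760, 0.2089, 0.2514]
t=5: π = [0.1306, 0.2333, 0.1769, 0.2089, 0.2503]
t=6: π = [0.1308, 0.2331, 0.1766, 0.2089, 0.2506]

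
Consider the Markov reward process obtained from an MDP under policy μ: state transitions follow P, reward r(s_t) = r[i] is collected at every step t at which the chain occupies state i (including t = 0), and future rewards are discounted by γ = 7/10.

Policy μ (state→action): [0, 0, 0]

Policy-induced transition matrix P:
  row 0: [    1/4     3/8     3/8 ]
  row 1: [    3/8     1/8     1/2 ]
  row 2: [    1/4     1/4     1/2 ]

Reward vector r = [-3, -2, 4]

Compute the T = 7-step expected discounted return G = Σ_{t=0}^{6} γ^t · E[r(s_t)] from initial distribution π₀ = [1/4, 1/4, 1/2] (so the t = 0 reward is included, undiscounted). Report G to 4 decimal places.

t=0: π = [0.2500, 0.2500, 0.5000], E[r] = 0.7500, γ^t·E[r] = 0.750000, running G = 0.750000
t=1: π = [0.2813, 0.2500, 0.4688], E[r] = 0.5313, γ^t·E[r] = 0.371875, running G = 1.121875
t=2: π = [0.2813, 0.2539, 0.4648], E[r] = 0.5078, γ^t·E[r] = 0.248828, running G = 1.370703
t=3: π = [0.2817, 0.2534, 0.4648], E[r] = 0.5073, γ^t·E[r] = 0.174012, running G = 1.544715
t=4: π = [0.2817, 0.2535, 0.4648], E[r] = 0.5070, γ^t·E[r] = 0.121735, running G = 1.666451
t=5: π = [0.2817, 0.2535, 0.4648], E[r] = 0.5070, γ^t·E[r] = 0.085220, running G = 1.751670
t=6: π = [0.2817, 0.2535, 0.4648], E[r] = 0.5070, γ^t·E[r] = 0.059653, running G = 1.811323

G = 1.8113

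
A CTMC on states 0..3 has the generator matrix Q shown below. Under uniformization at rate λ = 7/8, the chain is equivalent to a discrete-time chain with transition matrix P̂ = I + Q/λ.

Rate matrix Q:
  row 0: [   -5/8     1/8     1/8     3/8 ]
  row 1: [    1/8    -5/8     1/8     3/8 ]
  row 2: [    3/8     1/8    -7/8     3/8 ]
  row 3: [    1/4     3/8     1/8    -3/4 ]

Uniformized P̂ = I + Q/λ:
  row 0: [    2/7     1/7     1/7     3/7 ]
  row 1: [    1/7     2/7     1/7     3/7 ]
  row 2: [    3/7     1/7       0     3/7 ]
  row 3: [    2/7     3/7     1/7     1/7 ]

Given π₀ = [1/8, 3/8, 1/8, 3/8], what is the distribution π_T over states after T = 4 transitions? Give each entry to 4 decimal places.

t=0: π = [0.1250, 0.3750, 0.1250, 0.3750]
t=1: π = [0.2500, 0.3036, 0.1250, 0.3214]
t=2: π = [0.2602, 0.2781, 0.1250, 0.3367]
t=3: π = [0.2638, 0.2788, 0.1250, 0.3324]
t=4: π = [0.2637, 0.2776, 0.1250, 0.3336]

π = [0.2637, 0.2776, 0.1250, 0.3336]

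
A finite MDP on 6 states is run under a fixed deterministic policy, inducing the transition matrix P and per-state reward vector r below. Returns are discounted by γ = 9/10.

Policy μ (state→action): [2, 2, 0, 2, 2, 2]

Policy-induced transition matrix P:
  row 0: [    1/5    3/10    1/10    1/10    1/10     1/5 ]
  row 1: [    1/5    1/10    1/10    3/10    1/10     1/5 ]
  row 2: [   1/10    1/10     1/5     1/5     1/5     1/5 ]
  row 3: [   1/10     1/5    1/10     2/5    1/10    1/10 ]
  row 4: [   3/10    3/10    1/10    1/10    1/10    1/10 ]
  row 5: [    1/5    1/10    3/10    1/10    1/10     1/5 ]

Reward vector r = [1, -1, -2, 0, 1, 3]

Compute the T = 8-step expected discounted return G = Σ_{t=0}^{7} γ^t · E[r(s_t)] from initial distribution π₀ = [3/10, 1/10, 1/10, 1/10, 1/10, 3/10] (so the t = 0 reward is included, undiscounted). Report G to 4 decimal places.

t=0: π = [0.3000, 0.1000, 0.1000, 0.1000, 0.1000, 0.3000], E[r] = 1.0000, γ^t·E[r] = 1.000000, running G = 1.000000
t=1: π = [0.1900, 0.1900, 0.1700, 0.1600, 0.1100, 0.1800], E[r] = 0.3100, γ^t·E[r] = 0.279000, running G = 1.279000
t=2: π = [0.1780, 0.1760, 0.1530, 0.2030, 0.1170, 0.1730], E[r] = 0.3320, γ^t·E[r] = 0.268920, running G = 1.547920
t=3: π = [0.1761, 0.1793, 0.1499, 0.2114, 0.1153, 0.1680], E[r] = 0.3163, γ^t·E[r] = 0.230583, running G = 1.778503
t=4: π = [0.1754, 0.1794, 0.1486, 0.2143, 0.1150, 0.1673], E[r] = 0.3158, γ^t·E[r] = 0.207183, running G = 1.985686
t=5: π = [0.1752, 0.1795, 0.1483, 0.2150, 0.1149, 0.1671], E[r] = 0.3151, γ^t·E[r] = 0.186086, running G = 2.171772
t=6: π = [0.1752, 0.1795, 0.1482, 0.2152, 0.1148, 0.1670], E[r] = 0.3150, γ^t·E[r] = 0.167408, running G = 2.339180
t=7: π = [0.1751, 0.1795, 0.1482, 0.2153, 0.1148, 0.1670], E[r] = 0.3150, γ^t·E[r] = 0.150645, running G = 2.489826

G = 2.4898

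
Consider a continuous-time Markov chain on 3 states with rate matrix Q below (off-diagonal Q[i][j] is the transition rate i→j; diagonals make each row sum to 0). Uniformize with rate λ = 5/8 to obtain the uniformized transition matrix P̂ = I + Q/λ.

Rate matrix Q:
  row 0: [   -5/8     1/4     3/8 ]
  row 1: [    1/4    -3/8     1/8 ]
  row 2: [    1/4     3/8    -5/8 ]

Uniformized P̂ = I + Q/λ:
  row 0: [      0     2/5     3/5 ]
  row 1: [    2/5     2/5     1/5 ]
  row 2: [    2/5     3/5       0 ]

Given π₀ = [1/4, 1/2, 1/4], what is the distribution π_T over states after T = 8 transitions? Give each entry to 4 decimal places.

t=0: π = [0.2500, 0.5000, 0.2500]
t=1: π = [0.3000, 0.4500, 0.2500]
t=2: π = [0.2800, 0.4500, 0.2700]
t=3: π = [0.2880, 0.4540, 0.2580]
t=4: π = [0.2848, 0.4516, 0.2636]
t=5: π = [0.2861, 0.4527, 0.2612]
t=6: π = [0.2856, 0.4522, 0.2622]
t=7: π = [0.2858, 0.4524, 0.2618]
t=8: π = [0.2857, 0.4524, 0.2620]

π = [0.2857, 0.4524, 0.2620]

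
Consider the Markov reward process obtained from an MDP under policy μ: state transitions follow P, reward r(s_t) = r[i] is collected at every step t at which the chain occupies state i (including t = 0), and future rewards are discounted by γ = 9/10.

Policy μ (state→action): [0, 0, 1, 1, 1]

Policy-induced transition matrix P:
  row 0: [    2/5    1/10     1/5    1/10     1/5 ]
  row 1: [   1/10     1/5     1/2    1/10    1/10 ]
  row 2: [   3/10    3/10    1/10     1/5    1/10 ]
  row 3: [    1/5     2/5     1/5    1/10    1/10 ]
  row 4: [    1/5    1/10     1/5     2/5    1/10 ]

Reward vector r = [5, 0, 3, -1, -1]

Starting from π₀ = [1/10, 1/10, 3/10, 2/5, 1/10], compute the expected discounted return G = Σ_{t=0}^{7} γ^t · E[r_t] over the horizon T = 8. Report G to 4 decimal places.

G = 8.7423

t=0: π = [0.1000, 0.1000, 0.3000, 0.4000, 0.1000], E[r] = 0.9000, γ^t·E[r] = 0.900000, running G = 0.900000
t=1: π = [0.2400, 0.2900, 0.2000, 0.1600, 0.1100], E[r] = 1.5300, γ^t·E[r] = 1.377000, running G = 2.277000
t=2: π = [0.2390, 0.2170, 0.2670, 0.1530, 0.1240], E[r] = 1.7190, γ^t·E[r] = 1.392390, running G = 3.669390
t=3: π = [0.2528, 0.2210, 0.2384, 0.1639, 0.1239], E[r] = 1.6914, γ^t·E[r] = 1.233031, running G = 4.902421
t=4: π = [0.2523, 0.2190, 0.2425, 0.1610, 0.1253], E[r] = 1.7026, γ^t·E[r] = 1.117069, running G = 6.019490
t=5: π = [0.2528, 0.2187, 0.2414, 0.1618, 0.1252], E[r] = 1.7013, γ^t·E[r] = 1.004608, running G = 7.024098
t=6: π = [0.2528, 0.2187, 0.2415, 0.1617, 0.1253], E[r] = 1.7016, γ^t·E[r] = 0.904290, running G = 7.928387
t=7: π = [0.2528, 0.2187, 0.2415, 0.1617, 0.1253], E[r] = 1.7016, γ^t·E[r] = 0.813869, running G = 8.742256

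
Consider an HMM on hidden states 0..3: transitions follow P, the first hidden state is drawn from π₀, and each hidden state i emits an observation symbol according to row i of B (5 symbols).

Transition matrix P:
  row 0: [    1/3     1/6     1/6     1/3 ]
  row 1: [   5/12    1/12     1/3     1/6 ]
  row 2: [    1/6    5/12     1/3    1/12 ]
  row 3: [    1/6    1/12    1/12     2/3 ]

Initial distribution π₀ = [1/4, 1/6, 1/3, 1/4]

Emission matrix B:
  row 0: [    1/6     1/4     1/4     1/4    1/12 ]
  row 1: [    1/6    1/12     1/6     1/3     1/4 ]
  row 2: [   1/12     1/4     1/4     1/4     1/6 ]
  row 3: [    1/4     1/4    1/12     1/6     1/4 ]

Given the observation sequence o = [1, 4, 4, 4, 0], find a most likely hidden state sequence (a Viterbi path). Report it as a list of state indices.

t=0: δ = [6.250e-02, 1.389e-02, 8.333e-02, 6.250e-02]  (obs o_0=1)
t=1: δ = [1.736e-03, 8.681e-03, 4.630e-03, 1.042e-02]  ψ = [0, 2, 2, 3]  (obs o_1=4)
t=2: δ = [3.014e-04, 4.823e-04, 4.823e-04, 1.736e-03]  ψ = [1, 2, 1, 3]  (obs o_2=4)
t=3: δ = [2.411e-05, 5.023e-05, 2.679e-05, 2.894e-04]  ψ = [3, 2, 1, 3]  (obs o_3=4)
t=4: δ = [8.038e-06, 4.019e-06, 2.009e-06, 4.823e-05]  ψ = [3, 3, 3, 3]  (obs o_4=0)
backtrack: best end state = 3; path = [3, 3, 3, 3, 3]

path = [3, 3, 3, 3, 3]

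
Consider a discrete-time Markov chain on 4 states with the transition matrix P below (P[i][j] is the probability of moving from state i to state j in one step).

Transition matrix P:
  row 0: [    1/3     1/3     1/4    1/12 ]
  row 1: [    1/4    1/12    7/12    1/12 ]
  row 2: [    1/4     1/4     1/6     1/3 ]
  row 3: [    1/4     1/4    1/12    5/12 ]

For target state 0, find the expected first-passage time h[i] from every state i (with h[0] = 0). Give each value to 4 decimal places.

h = [0.0000, 4.0000, 4.0000, 4.0000]

First-step conditioning: h[0] = 0; for i ≠ 0, h[i] = 1 + Σ_k P[i][k]·h[k].
  h[1] = 1 + 1/12·h[1] + 7/12·h[2] + 1/12·h[3]
  h[2] = 1 + 1/4·h[1] + 1/6·h[2] + 1/3·h[3]
  h[3] = 1 + 1/4·h[1] + 1/12·h[2] + 5/12·h[3]
Solving the 3×3 linear system over states ≠ 0 gives exactly h = [0, 4, 4, 4] (h[0] = 0 is the target).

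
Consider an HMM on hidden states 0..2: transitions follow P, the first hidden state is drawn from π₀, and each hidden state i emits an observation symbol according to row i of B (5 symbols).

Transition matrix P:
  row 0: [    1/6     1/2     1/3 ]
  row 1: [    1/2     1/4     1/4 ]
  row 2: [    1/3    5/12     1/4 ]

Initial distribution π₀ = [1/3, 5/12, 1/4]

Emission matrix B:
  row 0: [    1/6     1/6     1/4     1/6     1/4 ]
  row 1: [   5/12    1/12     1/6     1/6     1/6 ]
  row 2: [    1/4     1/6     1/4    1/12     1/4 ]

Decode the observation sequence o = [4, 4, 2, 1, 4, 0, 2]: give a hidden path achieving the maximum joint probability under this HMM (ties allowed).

t=0: δ = [8.333e-02, 6.944e-02, 6.250e-02]  (obs o_0=4)
t=1: δ = [8.681e-03, 6.944e-03, 6.944e-03]  ψ = [1, 0, 0]  (obs o_1=4)
t=2: δ = [8.681e-04, 7.234e-04, 7.234e-04]  ψ = [1, 0, 0]  (obs o_2=2)
t=3: δ = [6.028e-05, 3.617e-05, 4.823e-05]  ψ = [1, 0, 0]  (obs o_3=1)
t=4: δ = [4.521e-06, 5.023e-06, 5.023e-06]  ψ = [1, 0, 0]  (obs o_4=4)
t=5: δ = [4.186e-07, 9.419e-07, 3.768e-07]  ψ = [1, 0, 0]  (obs o_5=0)
t=6: δ = [1.177e-07, 3.925e-08, 5.887e-08]  ψ = [1, 1, 1]  (obs o_6=2)
backtrack: best end state = 0; path = [0, 1, 0, 1, 0, 1, 0]

path = [0, 1, 0, 1, 0, 1, 0]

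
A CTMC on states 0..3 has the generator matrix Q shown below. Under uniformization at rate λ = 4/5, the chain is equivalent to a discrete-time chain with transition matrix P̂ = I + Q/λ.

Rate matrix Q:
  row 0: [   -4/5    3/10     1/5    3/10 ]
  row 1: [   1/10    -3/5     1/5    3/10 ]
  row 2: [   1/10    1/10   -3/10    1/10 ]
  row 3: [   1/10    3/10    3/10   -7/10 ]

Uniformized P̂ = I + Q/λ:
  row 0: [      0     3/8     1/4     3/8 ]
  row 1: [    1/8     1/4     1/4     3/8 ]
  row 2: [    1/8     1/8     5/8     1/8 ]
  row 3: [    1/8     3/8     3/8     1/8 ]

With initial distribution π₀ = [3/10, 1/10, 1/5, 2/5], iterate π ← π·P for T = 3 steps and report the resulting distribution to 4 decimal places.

π = [0.1107, 0.2400, 0.4352, 0.2141]

t=0: π = [0.3000, 0.1000, 0.2000, 0.4000]
t=1: π = [0.0875, 0.3125, 0.3750, 0.2250]
t=2: π = [0.1141, 0.2422, 0.4188, 0.2250]
t=3: π = [0.1107, 0.2400, 0.4352, 0.2141]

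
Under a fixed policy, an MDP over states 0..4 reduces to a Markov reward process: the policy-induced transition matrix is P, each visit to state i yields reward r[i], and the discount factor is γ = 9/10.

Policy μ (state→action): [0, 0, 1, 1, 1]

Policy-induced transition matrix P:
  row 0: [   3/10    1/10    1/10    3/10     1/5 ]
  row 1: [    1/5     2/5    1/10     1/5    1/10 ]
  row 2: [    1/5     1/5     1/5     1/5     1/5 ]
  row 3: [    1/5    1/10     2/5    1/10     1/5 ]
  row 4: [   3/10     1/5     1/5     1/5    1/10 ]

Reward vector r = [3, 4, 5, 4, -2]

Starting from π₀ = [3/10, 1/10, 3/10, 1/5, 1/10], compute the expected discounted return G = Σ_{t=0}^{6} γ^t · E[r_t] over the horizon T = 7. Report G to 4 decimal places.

t=0: π = [0.3000, 0.1000, 0.3000, 0.2000, 0.1000], E[r] = 3.4000, γ^t·E[r] = 3.400000, running G = 3.400000
t=1: π = [0.2400, 0.1700, 0.2000, 0.2100, 0.1800], E[r] = 2.8800, γ^t·E[r] = 2.592000, running G = 5.992000
t=2: π = [0.2420, 0.1890, 0.2010, 0.2030, 0.1650], E[r] = 2.9690, γ^t·E[r] = 2.404890, running G = 8.396890
t=3: π = [0.2407, 0.1933, 0.1975, 0.2039, 0.1646], E[r] = 2.9692, γ^t·E[r] = 2.164547, running G = 10.561437
t=4: π = [0.2405, 0.1942, 0.1974, 0.2037, 0.1642], E[r] = 2.9716, γ^t·E[r] = 1.949660, running G = 12.511097
t=5: π = [0.2405, 0.1944, 0.1973, 0.2037, 0.1642], E[r] = 2.9718, γ^t·E[r] = 1.754839, running G = 14.265936
t=6: π = [0.2405, 0.1945, 0.1972, 0.2037, 0.1641], E[r] = 2.9719, γ^t·E[r] = 1.579406, running G = 15.845342

G = 15.8453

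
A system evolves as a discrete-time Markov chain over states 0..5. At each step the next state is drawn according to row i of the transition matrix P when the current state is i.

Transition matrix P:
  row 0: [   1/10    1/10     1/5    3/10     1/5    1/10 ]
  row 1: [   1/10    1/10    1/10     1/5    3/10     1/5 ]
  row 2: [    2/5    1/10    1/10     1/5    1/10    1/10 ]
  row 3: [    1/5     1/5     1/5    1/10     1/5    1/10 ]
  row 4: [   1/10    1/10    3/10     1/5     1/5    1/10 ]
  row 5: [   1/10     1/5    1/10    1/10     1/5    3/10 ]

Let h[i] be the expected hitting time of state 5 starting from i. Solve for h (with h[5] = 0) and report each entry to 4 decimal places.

First-step conditioning: h[5] = 0; for i ≠ 5, h[i] = 1 + Σ_k P[i][k]·h[k].
  h[0] = 1 + 1/10·h[0] + 1/10·h[1] + 1/5·h[2] + 3/10·h[3] + 1/5·h[4]
  h[1] = 1 + 1/10·h[0] + 1/10·h[1] + 1/10·h[2] + 1/5·h[3] + 3/10·h[4]
  h[2] = 1 + 2/5·h[0] + 1/10·h[1] + 1/10·h[2] + 1/5·h[3] + 1/10·h[4]
  h[3] = 1 + 1/5·h[0] + 1/5·h[1] + 1/5·h[2] + 1/10·h[3] + 1/5·h[4]
  h[4] = 1 + 1/10·h[0] + 1/10·h[1] + 3/10·h[2] + 1/5·h[3] + 1/5·h[4]
Solving the 5×5 linear system over states ≠ 5 gives exactly h = [44780/5019, 40340/5019, 44810/5019, 44410/5019, 14940/1673, 0] (h[5] = 0 is the target).

h = [8.9221, 8.0375, 8.9281, 8.8484, 8.9301, 0.0000]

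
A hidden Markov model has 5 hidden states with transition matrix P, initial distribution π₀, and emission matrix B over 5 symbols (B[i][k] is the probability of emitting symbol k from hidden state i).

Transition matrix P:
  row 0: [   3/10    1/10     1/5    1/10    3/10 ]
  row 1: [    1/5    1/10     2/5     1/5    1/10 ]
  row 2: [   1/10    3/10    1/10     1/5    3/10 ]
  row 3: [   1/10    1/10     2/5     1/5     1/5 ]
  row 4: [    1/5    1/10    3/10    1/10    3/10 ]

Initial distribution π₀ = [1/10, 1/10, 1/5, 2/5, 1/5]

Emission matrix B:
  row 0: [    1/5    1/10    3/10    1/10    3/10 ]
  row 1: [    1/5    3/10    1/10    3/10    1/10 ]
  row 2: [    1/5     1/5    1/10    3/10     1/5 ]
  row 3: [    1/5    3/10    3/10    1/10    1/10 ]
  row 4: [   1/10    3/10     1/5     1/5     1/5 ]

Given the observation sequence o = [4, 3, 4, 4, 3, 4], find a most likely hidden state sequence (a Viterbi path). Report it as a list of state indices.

path = [3, 2, 4, 2, 1, 2]

t=0: δ = [3.000e-02, 1.000e-02, 4.000e-02, 4.000e-02, 4.000e-02]  (obs o_0=4)
t=1: δ = [9.000e-04, 3.600e-03, 4.800e-03, 8.000e-04, 2.400e-03]  ψ = [0, 2, 3, 2, 2]  (obs o_1=3)
t=2: δ = [2.160e-04, 1.440e-04, 2.880e-04, 9.600e-05, 2.880e-04]  ψ = [1, 2, 1, 2, 2]  (obs o_2=4)
t=3: δ = [1.944e-05, 8.640e-06, 1.728e-05, 5.760e-06, 1.728e-05]  ψ = [0, 2, 4, 2, 2]  (obs o_3=4)
t=4: δ = [5.832e-07, 1.555e-06, 1.555e-06, 3.456e-07, 1.166e-06]  ψ = [0, 2, 4, 2, 0]  (obs o_4=3)
t=5: δ = [9.331e-08, 4.666e-08, 1.244e-07, 3.110e-08, 9.331e-08]  ψ = [1, 2, 1, 1, 2]  (obs o_5=4)
backtrack: best end state = 2; path = [3, 2, 4, 2, 1, 2]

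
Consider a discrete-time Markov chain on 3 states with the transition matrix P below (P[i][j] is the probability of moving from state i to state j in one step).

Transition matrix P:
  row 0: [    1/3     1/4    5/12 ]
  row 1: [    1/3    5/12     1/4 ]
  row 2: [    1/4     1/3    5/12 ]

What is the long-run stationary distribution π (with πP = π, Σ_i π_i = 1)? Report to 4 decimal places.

π = [0.3033, 0.3361, 0.3607]

Balance equations π_j = Σ_i π_i·P[i][j]:
  π_0 = 1/3·π_0 + 1/3·π_1 + 1/4·π_2
  π_1 = 1/4·π_0 + 5/12·π_1 + 1/3·π_2
  normalize: π_0 + π_1 + π_2 = 1
Solving the linear system gives exactly π = [37/122, 41/122, 22/61].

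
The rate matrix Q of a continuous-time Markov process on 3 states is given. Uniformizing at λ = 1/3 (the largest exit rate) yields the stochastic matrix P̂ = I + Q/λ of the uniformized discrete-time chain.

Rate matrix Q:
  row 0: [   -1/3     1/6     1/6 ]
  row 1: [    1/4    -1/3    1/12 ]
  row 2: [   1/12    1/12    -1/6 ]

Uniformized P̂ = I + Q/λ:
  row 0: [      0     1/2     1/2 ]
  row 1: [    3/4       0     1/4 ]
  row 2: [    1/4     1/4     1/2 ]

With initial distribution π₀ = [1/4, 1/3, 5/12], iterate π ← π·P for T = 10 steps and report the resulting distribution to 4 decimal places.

π = [0.3038, 0.2612, 0.4349]

t=0: π = [0.2500, 0.3333, 0.4167]
t=1: π = [0.3542, 0.2292, 0.4167]
t=2: π = [0.2760, 0.2813, 0.4427]
t=3: π = [0.3216, 0.2487, 0.4297]
t=4: π = [0.2939, 0.2682, 0.4378]
t=5: π = [0.3106, 0.2564, 0.4329]
t=6: π = [0.3006, 0.2635, 0.4359]
t=7: π = [0.3066, 0.2593, 0.4341]
t=8: π = [0.3030, 0.2618, 0.4352]
t=9: π = [0.3052, 0.2603, 0.4345]
t=10: π = [0.3038, 0.2612, 0.4349]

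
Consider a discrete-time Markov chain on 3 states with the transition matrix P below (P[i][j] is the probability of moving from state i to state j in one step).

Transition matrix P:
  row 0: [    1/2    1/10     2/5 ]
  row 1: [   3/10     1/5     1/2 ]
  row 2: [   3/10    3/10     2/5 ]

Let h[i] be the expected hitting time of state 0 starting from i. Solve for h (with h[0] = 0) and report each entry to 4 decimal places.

First-step conditioning: h[0] = 0; for i ≠ 0, h[i] = 1 + Σ_k P[i][k]·h[k].
  h[1] = 1 + 1/5·h[1] + 1/2·h[2]
  h[2] = 1 + 3/10·h[1] + 2/5·h[2]
Solving the 2×2 linear system over states ≠ 0 gives exactly h = [0, 10/3, 10/3] (h[0] = 0 is the target).

h = [0.0000, 3.3333, 3.3333]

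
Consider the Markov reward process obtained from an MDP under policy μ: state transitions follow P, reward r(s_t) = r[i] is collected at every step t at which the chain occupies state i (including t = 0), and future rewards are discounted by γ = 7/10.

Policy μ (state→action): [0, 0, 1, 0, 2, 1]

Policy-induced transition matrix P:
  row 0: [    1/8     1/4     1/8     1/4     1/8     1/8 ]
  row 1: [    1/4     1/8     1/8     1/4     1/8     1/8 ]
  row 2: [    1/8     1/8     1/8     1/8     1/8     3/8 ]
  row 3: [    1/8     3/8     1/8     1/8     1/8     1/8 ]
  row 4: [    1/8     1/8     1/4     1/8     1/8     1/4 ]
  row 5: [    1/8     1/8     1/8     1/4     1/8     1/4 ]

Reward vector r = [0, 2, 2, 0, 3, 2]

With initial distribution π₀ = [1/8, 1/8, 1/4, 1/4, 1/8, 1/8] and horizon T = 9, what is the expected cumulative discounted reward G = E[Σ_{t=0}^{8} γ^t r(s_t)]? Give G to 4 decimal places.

t=0: π = [0.1250, 0.1250, 0.2500, 0.2500, 0.1250, 0.1250], E[r] = 1.3750, γ^t·E[r] = 1.375000, running G = 1.375000
t=1: π = [0.1406, 0.2031, 0.1406, 0.1719, 0.1250, 0.2188], E[r] = 1.5000, γ^t·E[r] = 1.050000, running G = 2.425000
t=2: π = [0.1504, 0.1855, 0.1406, 0.1953, 0.1250, 0.2031], E[r] = 1.4336, γ^t·E[r] = 0.702461, running G = 3.127461
t=3: π = [0.1482, 0.1926, 0.1406, 0.1924, 0.1250, 0.2012], E[r] = 1.4438, γ^t·E[r] = 0.495240, running G = 3.622701
t=4: π = [0.1491, 0.1916, 0.1406, 0.1927, 0.1250, 0.2009], E[r] = 1.4413, γ^t·E[r] = 0.346067, running G = 3.968768
t=5: π = [0.1490, 0.1918, 0.1406, 0.1927, 0.1250, 0.2009], E[r] = 1.4417, γ^t·E[r] = 0.242305, running G = 4.211072
t=6: π = [0.1490, 0.1918, 0.1406, 0.1927, 0.1250, 0.2009], E[r] = 1.4416, γ^t·E[r] = 0.169606, running G = 4.380678
t=7: π = [0.1490, 0.1918, 0.1406, 0.1927, 0.1250, 0.2009], E[r] = 1.4416, γ^t·E[r] = 0.118725, running G = 4.499403
t=8: π = [0.1490, 0.1918, 0.1406, 0.1927, 0.1250, 0.2009], E[r] = 1.4416, γ^t·E[r] = 0.083107, running G = 4.582510

G = 4.5825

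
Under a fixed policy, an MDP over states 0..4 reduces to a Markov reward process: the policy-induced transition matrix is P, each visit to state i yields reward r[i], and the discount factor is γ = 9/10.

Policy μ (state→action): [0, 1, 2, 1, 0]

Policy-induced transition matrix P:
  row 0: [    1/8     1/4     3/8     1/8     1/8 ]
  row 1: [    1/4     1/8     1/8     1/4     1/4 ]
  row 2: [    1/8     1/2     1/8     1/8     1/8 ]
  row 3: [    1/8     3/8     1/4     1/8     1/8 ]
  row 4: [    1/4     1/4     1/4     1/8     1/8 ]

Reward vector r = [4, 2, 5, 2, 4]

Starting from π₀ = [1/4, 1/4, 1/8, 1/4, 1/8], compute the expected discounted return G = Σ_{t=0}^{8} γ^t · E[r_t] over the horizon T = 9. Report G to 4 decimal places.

t=0: π = [0.2500, 0.2500, 0.1250, 0.2500, 0.1250], E[r] = 3.1250, γ^t·E[r] = 3.125000, running G = 3.125000
t=1: π = [0.1719, 0.2813, 0.2344, 0.1563, 0.1563], E[r] = 3.3594, γ^t·E[r] = 3.023438, running G = 6.148438
t=2: π = [0.1797, 0.2930, 0.2070, 0.1602, 0.1602], E[r] = 3.3008, γ^t·E[r] = 2.673633, running G = 8.822070
t=3: π = [0.1816, 0.2852, 0.2100, 0.1616, 0.1616], E[r] = 3.3164, γ^t·E[r] = 2.417660, running G = 11.239730
t=4: π = [0.1808, 0.2870, 0.2108, 0.1606, 0.1606], E[r] = 3.3154, γ^t·E[r] = 2.175253, running G = 13.414984
t=5: π = [0.1810, 0.2869, 0.2104, 0.1609, 0.1609], E[r] = 3.3148, γ^t·E[r] = 1.957359, running G = 15.372343
t=6: π = [0.1810, 0.2868, 0.2105, 0.1609, 0.1609], E[r] = 3.3151, γ^t·E[r] = 1.761756, running G = 17.134098
t=7: π = [0.1810, 0.2869, 0.2105, 0.1609, 0.1609], E[r] = 3.3150, γ^t·E[r] = 1.585560, running G = 18.719659
t=8: π = [0.1810, 0.2869, 0.2105, 0.1609, 0.1609], E[r] = 3.3150, γ^t·E[r] = 1.427004, running G = 20.146662

G = 20.1467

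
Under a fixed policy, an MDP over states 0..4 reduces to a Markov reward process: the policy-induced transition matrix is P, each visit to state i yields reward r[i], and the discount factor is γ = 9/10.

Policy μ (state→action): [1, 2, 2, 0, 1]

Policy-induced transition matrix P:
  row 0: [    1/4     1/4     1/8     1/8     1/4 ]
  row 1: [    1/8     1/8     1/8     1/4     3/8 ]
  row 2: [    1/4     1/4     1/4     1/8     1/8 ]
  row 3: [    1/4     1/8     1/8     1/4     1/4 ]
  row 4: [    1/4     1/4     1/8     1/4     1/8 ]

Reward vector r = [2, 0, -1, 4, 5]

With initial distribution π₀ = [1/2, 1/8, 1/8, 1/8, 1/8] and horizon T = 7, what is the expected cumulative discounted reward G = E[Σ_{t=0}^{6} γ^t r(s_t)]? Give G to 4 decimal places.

G = 11.4869

t=0: π = [0.5000, 0.1250, 0.1250, 0.1250, 0.1250], E[r] = 2.0000, γ^t·E[r] = 2.000000, running G = 2.000000
t=1: π = [0.2344, 0.2188, 0.1406, 0.1719, 0.2344], E[r] = 2.1875, γ^t·E[r] = 1.968750, running G = 3.968750
t=2: π = [0.2227, 0.2012, 0.1426, 0.2031, 0.2305], E[r] = 2.2676, γ^t·E[r] = 1.836738, running G = 5.805488
t=3: π = [0.2249, 0.1995, 0.1428, 0.2043, 0.2285], E[r] = 2.2668, γ^t·E[r] = 1.652531, running G = 7.458019
t=4: π = [0.2251, 0.1995, 0.1429, 0.2040, 0.2285], E[r] = 2.2660, γ^t·E[r] = 1.486737, running G = 8.944756
t=5: π = [0.2251, 0.1996, 0.1429, 0.2040, 0.2285], E[r] = 2.2659, γ^t·E[r] = 1.337991, running G = 10.282747
t=6: π = [0.2251, 0.1996, 0.1429, 0.2040, 0.2285], E[r] = 2.2659, γ^t·E[r] = 1.204196, running G = 11.486943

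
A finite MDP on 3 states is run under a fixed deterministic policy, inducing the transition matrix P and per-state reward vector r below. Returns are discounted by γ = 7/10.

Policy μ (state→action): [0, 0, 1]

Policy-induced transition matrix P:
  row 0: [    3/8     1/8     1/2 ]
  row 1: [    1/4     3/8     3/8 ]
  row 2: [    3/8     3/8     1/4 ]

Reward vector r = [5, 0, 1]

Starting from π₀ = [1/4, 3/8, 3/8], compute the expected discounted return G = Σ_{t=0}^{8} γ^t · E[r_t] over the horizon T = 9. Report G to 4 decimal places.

G = 6.1118

t=0: π = [0.2500, 0.3750, 0.3750], E[r] = 1.6250, γ^t·E[r] = 1.625000, running G = 1.625000
t=1: π = [0.3281, 0.3125, 0.3594], E[r] = 2.0000, γ^t·E[r] = 1.400000, running G = 3.025000
t=2: π = [0.3359, 0.2930, 0.3711], E[r] = 2.0508, γ^t·E[r] = 1.004883, running G = 4.029883
t=3: π = [0.3384, 0.2910, 0.3706], E[r] = 2.0625, γ^t·E[r] = 0.707438, running G = 4.737320
t=4: π = [0.3386, 0.2904, 0.3710], E[r] = 2.0641, γ^t·E[r] = 0.495587, running G = 5.232908
t=5: π = [0.3387, 0.2903, 0.3710], E[r] = 2.0645, γ^t·E[r] = 0.346973, running G = 5.579880
t=6: π = [0.3387, 0.2903, 0.3710], E[r] = 2.0645, γ^t·E[r] = 0.242887, running G = 5.822767
t=7: π = [0.3387, 0.2903, 0.3710], E[r] = 2.0645, γ^t·E[r] = 0.170022, running G = 5.992789
t=8: π = [0.3387, 0.2903, 0.3710], E[r] = 2.0645, γ^t·E[r] = 0.119015, running G = 6.111804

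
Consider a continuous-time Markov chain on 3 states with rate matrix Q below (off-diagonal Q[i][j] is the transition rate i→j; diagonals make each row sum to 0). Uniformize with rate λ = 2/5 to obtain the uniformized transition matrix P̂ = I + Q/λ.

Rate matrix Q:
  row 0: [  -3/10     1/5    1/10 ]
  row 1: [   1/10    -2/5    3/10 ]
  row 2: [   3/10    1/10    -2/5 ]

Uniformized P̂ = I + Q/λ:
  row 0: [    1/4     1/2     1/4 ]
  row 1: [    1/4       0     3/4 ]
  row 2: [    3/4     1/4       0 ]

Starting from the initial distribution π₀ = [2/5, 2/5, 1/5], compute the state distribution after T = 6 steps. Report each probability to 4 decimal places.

t=0: π = [0.4000, 0.4000, 0.2000]
t=1: π = [0.3500, 0.2500, 0.4000]
t=2: π = [0.4500, 0.2750, 0.2750]
t=3: π = [0.3875, 0.2938, 0.3188]
t=4: π = [0.4094, 0.2734, 0.3172]
t=5: π = [0.4086, 0.2840, 0.3074]
t=6: π = [0.4037, 0.2812, 0.3151]

π = [0.4037, 0.2812, 0.3151]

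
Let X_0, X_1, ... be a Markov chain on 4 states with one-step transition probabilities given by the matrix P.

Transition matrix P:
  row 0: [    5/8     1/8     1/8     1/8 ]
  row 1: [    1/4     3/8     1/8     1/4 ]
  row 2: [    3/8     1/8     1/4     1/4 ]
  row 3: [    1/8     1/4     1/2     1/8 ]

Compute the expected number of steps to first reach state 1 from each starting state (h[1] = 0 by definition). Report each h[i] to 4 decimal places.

First-step conditioning: h[1] = 0; for i ≠ 1, h[i] = 1 + Σ_k P[i][k]·h[k].
  h[0] = 1 + 5/8·h[0] + 1/8·h[2] + 1/8·h[3]
  h[2] = 1 + 3/8·h[0] + 1/4·h[2] + 1/4·h[3]
  h[3] = 1 + 1/8·h[0] + 1/2·h[2] + 1/8·h[3]
Solving the 3×3 linear system over states ≠ 1 gives exactly h = [424/61, 0, 416/61, 368/61] (h[1] = 0 is the target).

h = [6.9508, 0.0000, 6.8197, 6.0328]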